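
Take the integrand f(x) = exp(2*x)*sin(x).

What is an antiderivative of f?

An antiderivative is F(x) = 2*exp(2*x)*sin(x)/5 - exp(2*x)*cos(x)/5.

Check any antiderivative F(x) by computing F'(x) and comparing it with f(x).
Check: d/dx[2*exp(2*x)*sin(x)/5 - exp(2*x)*cos(x)/5] = exp(2*x)*sin(x) = f(x).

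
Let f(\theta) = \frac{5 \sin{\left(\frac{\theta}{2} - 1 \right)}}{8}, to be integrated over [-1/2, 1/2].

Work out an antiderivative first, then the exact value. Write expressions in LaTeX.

Whatever form F(\theta) takes, F'(\theta) = f(\theta) is non-negotiable.
F(\theta) = - \frac{5 \cos{\left(\frac{\theta}{2} - 1 \right)}}{4} is an antiderivative of f.
Check: d/d\theta[- \frac{5 \cos{\left(\frac{\theta}{2} - 1 \right)}}{4}] = \frac{5 \sin{\left(\frac{\theta}{2} - 1 \right)}}{8} = f(\theta).
F(1/2) = - \frac{5 \cos{\left(\frac{3}{4} \right)}}{4}; F(-1/2) = - \frac{5 \cos{\left(\frac{5}{4} \right)}}{4}.
Integral = F(1/2) - F(-1/2) = - \frac{5 \cos{\left(\frac{3}{4} \right)}}{4} + \frac{5 \cos{\left(\frac{5}{4} \right)}}{4}.

Antiderivative: F(\theta) = - \frac{5 \cos{\left(\frac{\theta}{2} - 1 \right)}}{4}; value = - \frac{5 \cos{\left(\frac{3}{4} \right)}}{4} + \frac{5 \cos{\left(\frac{5}{4} \right)}}{4}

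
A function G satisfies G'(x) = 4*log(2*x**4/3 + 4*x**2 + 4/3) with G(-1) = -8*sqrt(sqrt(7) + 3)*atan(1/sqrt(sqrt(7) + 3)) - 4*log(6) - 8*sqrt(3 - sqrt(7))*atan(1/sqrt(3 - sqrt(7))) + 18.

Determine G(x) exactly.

G(x) = 2*(2*x*log(2*x**4/3 + 4*x**2 + 4/3) - 8*x + 4*sqrt(3 - sqrt(7))*atan(x/sqrt(3 - sqrt(7))) + 4*sqrt(sqrt(7) + 3)*atan(x/sqrt(sqrt(7) + 3)) + 1)

A first test for any G(x): its x-derivative must equal the given G'(x).
A general antiderivative is 4*x*log(2*x**4/3 + 4*x**2 + 4/3) - 16*x + 8*sqrt(3 - sqrt(7))*atan(x/sqrt(3 - sqrt(7))) + 8*sqrt(sqrt(7) + 3)*atan(x/sqrt(sqrt(7) + 3)) + C.
The condition gives C = -8*sqrt(sqrt(7) + 3)*atan(1/sqrt(sqrt(7) + 3)) - 4*log(6) - 8*sqrt(3 - sqrt(7))*atan(1/sqrt(3 - sqrt(7))) + 18 - (-8*sqrt(sqrt(7) + 3)*atan(1/sqrt(sqrt(7) + 3)) - 4*log(6) - 8*sqrt(3 - sqrt(7))*atan(1/sqrt(3 - sqrt(7))) + 16) = 2.
So G(x) = 2*(2*x*log(2*x**4/3 + 4*x**2 + 4/3) - 8*x + 4*sqrt(3 - sqrt(7))*atan(x/sqrt(3 - sqrt(7))) + 4*sqrt(sqrt(7) + 3)*atan(x/sqrt(sqrt(7) + 3)) + 1).
Check: d/dx[2*(2*x*log(2*x**4/3 + 4*x**2 + 4/3) - 8*x + 4*sqrt(3 - sqrt(7))*atan(x/sqrt(3 - sqrt(7))) + 4*sqrt(sqrt(7) + 3)*atan(x/sqrt(sqrt(7) + 3)) + 1)] = 4*log(x**4/3 + 2*x**2 + 2/3) + 4*log(2), which equals G'(x).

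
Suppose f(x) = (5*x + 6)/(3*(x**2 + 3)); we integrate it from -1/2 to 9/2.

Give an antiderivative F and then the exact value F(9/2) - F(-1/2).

Antiderivative: F(x) = 5*log(x**2 + 3)/6 + 2*sqrt(3)*atan(sqrt(3)*x/3)/3; value = -5*log(13/4)/6 + 2*sqrt(3)*atan(sqrt(3)/6)/3 + 2*sqrt(3)*atan(3*sqrt(3)/2)/3 + 5*log(93/4)/6

Since d/dx undoes antidifferentiation here, F'(x) = f(x) is required of F(x).
F(x) = 5*log(x**2 + 3)/6 + 2*sqrt(3)*atan(sqrt(3)*x/3)/3 is an antiderivative of f.
Check: d/dx[5*log(x**2 + 3)/6 + 2*sqrt(3)*atan(sqrt(3)*x/3)/3] = (5*x + 6)/(3*x**2 + 9), which equals f(x).
F(9/2) = 2*sqrt(3)*atan(3*sqrt(3)/2)/3 + 5*log(93/4)/6; F(-1/2) = -2*sqrt(3)*atan(sqrt(3)/6)/3 + 5*log(13/4)/6.
Integral = F(9/2) - F(-1/2) = -5*log(13/4)/6 + 2*sqrt(3)*atan(sqrt(3)/6)/3 + 2*sqrt(3)*atan(3*sqrt(3)/2)/3 + 5*log(93/4)/6.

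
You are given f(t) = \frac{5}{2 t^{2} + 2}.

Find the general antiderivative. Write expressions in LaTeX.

For F(t) to be correct the identity F'(t) - f(t) = 0 must hold.
Check: d/dt[\frac{5 \operatorname{atan}{\left(t \right)}}{2}] = \frac{5}{2 t^{2} + 2} = f(t).

F(t) = \frac{5 \operatorname{atan}{\left(t \right)}}{2} + C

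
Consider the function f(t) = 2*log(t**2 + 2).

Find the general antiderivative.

F(t) = 2*t*log(t**2 + 2) - 4*t + 4*sqrt(2)*atan(sqrt(2)*t/2) + C

Recover f(t) by differentiating a candidate F(t); any mismatch rules it out.
Check: d/dt[2*t*log(t**2 + 2) - 4*t + 4*sqrt(2)*atan(sqrt(2)*t/2)] = 2*log(t**2 + 2) = f(t).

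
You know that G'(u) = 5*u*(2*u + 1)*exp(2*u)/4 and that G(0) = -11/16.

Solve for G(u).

Recognize the product-rule pattern: G'(u) = v'r + vr' with v = 5*u**2/4 - 5*u/8 + 5/16, r = exp(2*u), so integration by parts undoes it.
A general antiderivative is (20*u**2 - 10*u + 5)*exp(2*u)/16 + C.
The condition gives C = -11/16 - (5/16) = -1.
So G(u) = (20*u**2*exp(2*u) - 10*u*exp(2*u) + 5*exp(2*u) - 16)/16.
Check: d/du[(20*u**2*exp(2*u) - 10*u*exp(2*u) + 5*exp(2*u) - 16)/16] = 5*u**2*exp(2*u)/2 + 5*u*exp(2*u)/4, which equals G'(u).

G(u) = (20*u**2*exp(2*u) - 10*u*exp(2*u) + 5*exp(2*u) - 16)/16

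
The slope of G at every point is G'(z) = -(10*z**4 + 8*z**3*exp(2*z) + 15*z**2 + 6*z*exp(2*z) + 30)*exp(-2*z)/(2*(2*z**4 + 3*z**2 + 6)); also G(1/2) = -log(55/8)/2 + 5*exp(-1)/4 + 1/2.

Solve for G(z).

Any candidate G(z) must reproduce the stated G'(z) exactly.
A general antiderivative is -log(2*z**4 + 3*z**2 + 6)/2 + 5*exp(-2*z)/4 + C.
The condition gives C = -log(55/8)/2 + 5*exp(-1)/4 + 1/2 - (-log(55/8)/2 + 5*exp(-1)/4) = 1/2.
So G(z) = -log(2*z**4 + 3*z**2 + 6)/2 + 1/2 + 5*exp(-2*z)/4.
Check: d/dz[-log(2*z**4 + 3*z**2 + 6)/2 + 1/2 + 5*exp(-2*z)/4] = (-10*z**4 - 8*z**3*exp(2*z) - 15*z**2 - 6*z*exp(2*z) - 30)/(4*z**4*exp(2*z) + 6*z**2*exp(2*z) + 12*exp(2*z)), which equals G'(z).

G(z) = -log(2*z**4 + 3*z**2 + 6)/2 + 1/2 + 5*exp(-2*z)/4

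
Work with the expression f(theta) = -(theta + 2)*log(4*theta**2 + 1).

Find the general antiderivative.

F(theta) = -(4*theta**2*log(4*theta**2 + 1) - 4*theta**2 + 16*theta*log(4*theta**2 + 1) - 32*theta + log(theta**2 + 1/4) + 16*atan(2*theta))/8 + C

Recover f(theta) by differentiating a candidate F(theta); any mismatch rules it out.
Check: d/dtheta[-(4*theta**2*log(4*theta**2 + 1) - 4*theta**2 + 16*theta*log(4*theta**2 + 1) - 32*theta + log(theta**2 + 1/4) + 16*atan(2*theta))/8] = -theta*log(4*theta**2 + 1) - 2*log(4*theta**2 + 1), which equals f(theta).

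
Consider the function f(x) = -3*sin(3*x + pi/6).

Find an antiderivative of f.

Any candidate F(x) must reproduce f(x) exactly when differentiated.
Check: d/dx[cos(3*x + pi/6)] = -3*sin(3*x + pi/6) = f(x).

An antiderivative is F(x) = cos(3*x + pi/6).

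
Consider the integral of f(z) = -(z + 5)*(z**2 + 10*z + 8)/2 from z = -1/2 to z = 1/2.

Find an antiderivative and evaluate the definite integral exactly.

Antiderivative: F(z) = -z**4/8 - 5*z**3/2 - 29*z**2/2 - 20*z; value = -165/8

The substitution u = -z**2/2 - 5*z - 4 works: f is exactly (dF/du)*(du/dz) for that inner function.
F(z) = -z**4/8 - 5*z**3/2 - 29*z**2/2 - 20*z is an antiderivative of f.
Check: d/dz[-z**4/8 - 5*z**3/2 - 29*z**2/2 - 20*z] = -z**3/2 - 15*z**2/2 - 29*z - 20, which equals f(z).
F(1/2) = -1785/128; F(-1/2) = 855/128.
Integral = F(1/2) - F(-1/2) = -165/8.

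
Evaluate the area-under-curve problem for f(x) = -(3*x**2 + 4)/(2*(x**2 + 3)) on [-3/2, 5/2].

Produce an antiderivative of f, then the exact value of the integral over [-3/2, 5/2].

Antiderivative: F(x) = -3*x/2 + 5*sqrt(3)*atan(sqrt(3)*x/3)/6; value = -6 + 5*sqrt(3)*atan(sqrt(3)/2)/6 + 5*sqrt(3)*atan(5*sqrt(3)/6)/6

Differentiate the proposed F(x) back; it has to land on f(x) exactly.
F(x) = -3*x/2 + 5*sqrt(3)*atan(sqrt(3)*x/3)/6 is an antiderivative of f.
Check: d/dx[-3*x/2 + 5*sqrt(3)*atan(sqrt(3)*x/3)/6] = (-3*x**2 - 4)/(2*x**2 + 6), which equals f(x).
F(5/2) = -15/4 + 5*sqrt(3)*atan(5*sqrt(3)/6)/6; F(-3/2) = -5*sqrt(3)*atan(sqrt(3)/2)/6 + 9/4.
Integral = F(5/2) - F(-3/2) = -6 + 5*sqrt(3)*atan(sqrt(3)/2)/6 + 5*sqrt(3)*atan(5*sqrt(3)/6)/6.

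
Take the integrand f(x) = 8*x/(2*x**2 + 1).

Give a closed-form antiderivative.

The substitution u = 2*x**2 + 1 works: f is exactly (dF/du)*(du/dx) for that inner function.
Check: d/dx[2*log(2*x**2 + 1)] = 8*x/(2*x**2 + 1) = f(x).

An antiderivative is F(x) = 2*log(2*x**2 + 1).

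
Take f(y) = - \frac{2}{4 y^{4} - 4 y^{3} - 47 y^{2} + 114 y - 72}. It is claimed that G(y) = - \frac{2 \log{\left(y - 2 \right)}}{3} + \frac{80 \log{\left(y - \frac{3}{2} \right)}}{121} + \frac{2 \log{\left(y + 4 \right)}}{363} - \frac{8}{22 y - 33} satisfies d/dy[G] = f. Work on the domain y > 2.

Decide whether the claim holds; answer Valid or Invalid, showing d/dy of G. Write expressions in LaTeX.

d/dy[G] = - \frac{4}{4 y^{4} - 4 y^{3} - 47 y^{2} + 114 y - 72}
d/dy[G] - f(y) = - \frac{2}{4 y^{4} - 4 y^{3} - 47 y^{2} + 114 y - 72} != 0.

Invalid: d/dy[G] - f = - \frac{2}{4 y^{4} - 4 y^{3} - 47 y^{2} + 114 y - 72}, which is not 0.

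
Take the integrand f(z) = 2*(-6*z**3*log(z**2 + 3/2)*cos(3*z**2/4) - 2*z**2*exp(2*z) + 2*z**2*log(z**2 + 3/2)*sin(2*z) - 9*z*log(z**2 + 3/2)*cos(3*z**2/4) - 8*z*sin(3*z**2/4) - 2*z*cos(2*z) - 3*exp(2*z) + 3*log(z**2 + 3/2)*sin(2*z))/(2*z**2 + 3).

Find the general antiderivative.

Whatever form F(z) takes, F'(z) = f(z) is non-negotiable.
Check: d/dz[-exp(2*z) - 4*log(z**2 + 3/2)*sin(3*z**2/4) - log(z**2 + 3/2)*cos(2*z)] = (-12*z**3*log(z**2 + 3/2)*cos(3*z**2/4) - 4*z**2*exp(2*z) + 4*z**2*log(z**2 + 3/2)*sin(2*z) - 18*z*log(z**2 + 3/2)*cos(3*z**2/4) - 16*z*sin(3*z**2/4) - 4*z*cos(2*z) - 6*exp(2*z) + 6*log(z**2 + 3/2)*sin(2*z))/(2*z**2 + 3), which equals f(z).

F(z) = -exp(2*z) - 4*log(z**2 + 3/2)*sin(3*z**2/4) - log(z**2 + 3/2)*cos(2*z) + C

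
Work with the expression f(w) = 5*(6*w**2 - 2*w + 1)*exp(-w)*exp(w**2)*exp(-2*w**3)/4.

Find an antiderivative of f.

An antiderivative is F(w) = -5*exp(-2*w**3 + w**2 - w)/4.

The substitution u = -2*w**3 + w**2 - w works: f is exactly (dF/du)*(du/dw) for that inner function.
Check: d/dw[-5*exp(-2*w**3 + w**2 - w)/4] = 15*w**2*exp(-w)*exp(w**2)*exp(-2*w**3)/2 - 5*w*exp(-w)*exp(w**2)*exp(-2*w**3)/2 + 5*exp(-w)*exp(w**2)*exp(-2*w**3)/4, which equals f(w).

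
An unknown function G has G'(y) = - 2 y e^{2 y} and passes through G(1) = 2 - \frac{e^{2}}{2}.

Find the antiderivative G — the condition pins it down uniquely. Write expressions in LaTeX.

G'(y) has the shape u'v + uv' for u = \frac{1}{2} - y and v = e^{2 y} — it is the derivative of the product u*v.
A general antiderivative is \frac{\left(1 - 2 y\right) e^{2 y}}{2} + C.
The condition gives C = 2 - \frac{e^{2}}{2} - (- \frac{e^{2}}{2}) = 2.
So G(y) = \frac{\left(1 - 2 y\right) e^{2 y}}{2} + 2.
Check: d/dy[\frac{\left(1 - 2 y\right) e^{2 y}}{2} + 2] = - 2 y e^{2 y} = G'(y).

G(y) = \frac{\left(1 - 2 y\right) e^{2 y}}{2} + 2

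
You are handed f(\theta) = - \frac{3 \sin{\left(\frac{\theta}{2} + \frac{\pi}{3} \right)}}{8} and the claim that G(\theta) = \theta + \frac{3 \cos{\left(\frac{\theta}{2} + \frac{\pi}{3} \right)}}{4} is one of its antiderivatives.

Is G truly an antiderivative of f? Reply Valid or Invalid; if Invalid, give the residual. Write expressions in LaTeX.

Invalid: d/d\theta[G] - f = 1, which is not 0.

d/d\theta[G] = 1 - \frac{3 \sin{\left(\frac{\theta}{2} + \frac{\pi}{3} \right)}}{8}
d/d\theta[G] - f(\theta) = 1 != 0.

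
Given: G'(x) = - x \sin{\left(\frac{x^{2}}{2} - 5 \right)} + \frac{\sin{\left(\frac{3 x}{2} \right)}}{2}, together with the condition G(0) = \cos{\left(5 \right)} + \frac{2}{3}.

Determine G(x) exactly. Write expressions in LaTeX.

Integrate term by term and add the pieces.
A general antiderivative is - \frac{\cos{\left(\frac{3 x}{2} \right)}}{3} + \cos{\left(\frac{x^{2}}{2} - 5 \right)} + C.
The condition gives C = \cos{\left(5 \right)} + \frac{2}{3} - (- \frac{1}{3} + \cos{\left(5 \right)}) = 1.
So G(x) = \frac{- \cos{\left(\frac{3 x}{2} \right)} + 3 \cos{\left(\frac{x^{2}}{2} - 5 \right)} + 3}{3}.
Check: d/dx[\frac{- \cos{\left(\frac{3 x}{2} \right)} + 3 \cos{\left(\frac{x^{2}}{2} - 5 \right)} + 3}{3}] = - x \sin{\left(\frac{x^{2}}{2} - 5 \right)} + \frac{\sin{\left(\frac{3 x}{2} \right)}}{2} = G'(x).

G(x) = \frac{- \cos{\left(\frac{3 x}{2} \right)} + 3 \cos{\left(\frac{x^{2}}{2} - 5 \right)} + 3}{3}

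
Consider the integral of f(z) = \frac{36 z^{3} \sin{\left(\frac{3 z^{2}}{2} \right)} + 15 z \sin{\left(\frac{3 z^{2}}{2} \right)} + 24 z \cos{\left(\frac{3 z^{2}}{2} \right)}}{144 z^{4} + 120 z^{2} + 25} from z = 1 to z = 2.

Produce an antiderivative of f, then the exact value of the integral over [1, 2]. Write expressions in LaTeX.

Antiderivative: F(z) = - \frac{\cos{\left(\frac{3 z^{2}}{2} \right)}}{12 z^{2} + 5}; value = - \frac{\cos{\left(6 \right)}}{53} + \frac{\cos{\left(\frac{3}{2} \right)}}{17}

Recognize the product-rule pattern: f = u'v + uv' with u = - \frac{1}{3 \left(4 z^{2} + \frac{5}{3}\right)}, v = \cos{\left(\frac{3 z^{2}}{2} \right)}, so integration by parts undoes it.
F(z) = - \frac{\cos{\left(\frac{3 z^{2}}{2} \right)}}{12 z^{2} + 5} is an antiderivative of f.
Check: d/dz[- \frac{\cos{\left(\frac{3 z^{2}}{2} \right)}}{12 z^{2} + 5}] = \frac{36 z^{3} \sin{\left(\frac{3 z^{2}}{2} \right)} + 15 z \sin{\left(\frac{3 z^{2}}{2} \right)} + 24 z \cos{\left(\frac{3 z^{2}}{2} \right)}}{144 z^{4} + 120 z^{2} + 25} = f(z).
F(2) = - \frac{\cos{\left(6 \right)}}{53}; F(1) = - \frac{\cos{\left(\frac{3}{2} \right)}}{17}.
Integral = F(2) - F(1) = - \frac{\cos{\left(6 \right)}}{53} + \frac{\cos{\left(\frac{3}{2} \right)}}{17}.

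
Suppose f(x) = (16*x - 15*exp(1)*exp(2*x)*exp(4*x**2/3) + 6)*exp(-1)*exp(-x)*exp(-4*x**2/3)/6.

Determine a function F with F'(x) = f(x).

An antiderivative is F(x) = (-5*exp(x) - 2*exp(-4*x**2/3 - x - 1))/2.

Since d/dx undoes antidifferentiation here, F'(x) = f(x) is required of F(x).
Check: d/dx[(-5*exp(x) - 2*exp(-4*x**2/3 - x - 1))/2] = (16*x - 15*exp(1)*exp(2*x)*exp(4*x**2/3) + 6)*exp(-1)*exp(-x)*exp(-4*x**2/3)/6 = f(x).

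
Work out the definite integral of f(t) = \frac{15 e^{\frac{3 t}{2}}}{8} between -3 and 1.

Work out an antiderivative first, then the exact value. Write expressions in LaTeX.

A first test for any F(t): its t-derivative must equal f(t) identically.
F(t) = \frac{5 e^{\frac{3 t}{2}}}{4} is an antiderivative of f.
Check: d/dt[\frac{5 e^{\frac{3 t}{2}}}{4}] = \frac{15 e^{\frac{3 t}{2}}}{8} = f(t).
F(1) = \frac{5 e^{\frac{3}{2}}}{4}; F(-3) = \frac{5}{4 e^{\frac{9}{2}}}.
Integral = F(1) - F(-3) = - \frac{5}{4 e^{\frac{9}{2}}} + \frac{5 e^{\frac{3}{2}}}{4}.

Antiderivative: F(t) = \frac{5 e^{\frac{3 t}{2}}}{4}; value = - \frac{5}{4 e^{\frac{9}{2}}} + \frac{5 e^{\frac{3}{2}}}{4}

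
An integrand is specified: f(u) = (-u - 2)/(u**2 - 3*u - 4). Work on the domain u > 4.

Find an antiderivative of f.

Factor the denominator ((u - 4)*(u + 1)) and decompose: f = 1/(5*(u + 1)) - 6/(5*(u - 4)); each piece integrates to a log, atan, or power term.
Check: d/du[(-6*log(u - 4) + log(u + 1))/5] = (-u - 2)/(u**2 - 3*u - 4) = f(u).

An antiderivative is F(u) = (-6*log(u - 4) + log(u + 1))/5.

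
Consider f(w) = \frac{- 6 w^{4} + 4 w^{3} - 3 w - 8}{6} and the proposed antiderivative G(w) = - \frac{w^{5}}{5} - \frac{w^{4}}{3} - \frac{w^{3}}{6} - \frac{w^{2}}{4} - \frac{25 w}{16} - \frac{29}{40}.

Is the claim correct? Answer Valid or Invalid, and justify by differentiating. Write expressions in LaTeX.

d/dw[G] = - w^{4} - \frac{4 w^{3}}{3} - \frac{w^{2}}{2} - \frac{w}{2} - \frac{25}{16}
d/dw[G] - f(w) = - 2 w^{3} - \frac{w^{2}}{2} - \frac{11}{48} != 0.

Invalid: d/dw[G] - f = - 2 w^{3} - \frac{w^{2}}{2} - \frac{11}{48}, which is not 0.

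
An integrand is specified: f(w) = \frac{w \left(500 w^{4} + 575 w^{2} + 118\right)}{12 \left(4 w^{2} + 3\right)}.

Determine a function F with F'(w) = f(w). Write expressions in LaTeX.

Whatever form F(w) takes, F'(w) = f(w) is non-negotiable.
Check: d/dw[\frac{5 \left(- \frac{5 w^{2}}{4} - \frac{1}{2}\right)^{2}}{3} - \frac{\log{\left(2 w^{2} + \frac{3}{2} \right)}}{3}] = \frac{500 w^{5} + 575 w^{3} + 118 w}{48 w^{2} + 36}, which equals f(w).

An antiderivative is F(w) = \frac{5 \left(- \frac{5 w^{2}}{4} - \frac{1}{2}\right)^{2}}{3} - \frac{\log{\left(2 w^{2} + \frac{3}{2} \right)}}{3}.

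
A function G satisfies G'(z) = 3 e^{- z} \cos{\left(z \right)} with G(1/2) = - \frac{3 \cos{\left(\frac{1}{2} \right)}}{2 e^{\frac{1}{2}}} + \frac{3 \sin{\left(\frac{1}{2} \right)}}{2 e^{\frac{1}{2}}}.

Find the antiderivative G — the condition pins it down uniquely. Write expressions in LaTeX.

G(z) = \frac{3 \left(\sin{\left(z \right)} - \cos{\left(z \right)}\right) e^{- z}}{2}

Whatever form G(z) takes, its d/dz must return the stated G'(z).
A general antiderivative is \frac{3 e^{- z} \sin{\left(z \right)}}{2} - \frac{3 e^{- z} \cos{\left(z \right)}}{2} + C.
The condition gives C = - \frac{3 \cos{\left(\frac{1}{2} \right)}}{2 e^{\frac{1}{2}}} + \frac{3 \sin{\left(\frac{1}{2} \right)}}{2 e^{\frac{1}{2}}} - (- \frac{3 \cos{\left(\frac{1}{2} \right)}}{2 e^{\frac{1}{2}}} + \frac{3 \sin{\left(\frac{1}{2} \right)}}{2 e^{\frac{1}{2}}}) = 0.
So G(z) = \frac{3 \left(\sin{\left(z \right)} - \cos{\left(z \right)}\right) e^{- z}}{2}.
Check: d/dz[\frac{3 \left(\sin{\left(z \right)} - \cos{\left(z \right)}\right) e^{- z}}{2}] = 3 e^{- z} \cos{\left(z \right)} = G'(z).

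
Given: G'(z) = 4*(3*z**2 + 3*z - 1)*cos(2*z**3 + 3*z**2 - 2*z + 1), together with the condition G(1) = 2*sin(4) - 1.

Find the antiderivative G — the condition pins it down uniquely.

G(z) = 2*sin(2*z**3 + 3*z**2 - 2*z + 1) - 1

G'(z) matches the chain-rule pattern g'(h)*h' with inner function h(z) = 2*z**3 + 3*z**2 - 2*z + 1; substituting u = h(z) collapses the integral.
A general antiderivative is 2*sin(2*z**3 + 3*z**2 - 2*z + 1) + C.
The condition gives C = 2*sin(4) - 1 - (2*sin(4)) = -1.
So G(z) = 2*sin(2*z**3 + 3*z**2 - 2*z + 1) - 1.
Check: d/dz[2*sin(2*z**3 + 3*z**2 - 2*z + 1) - 1] = 12*z**2*cos(2*z**3 + 3*z**2 - 2*z + 1) + 12*z*cos(2*z**3 + 3*z**2 - 2*z + 1) - 4*cos(2*z**3 + 3*z**2 - 2*z + 1), which equals G'(z).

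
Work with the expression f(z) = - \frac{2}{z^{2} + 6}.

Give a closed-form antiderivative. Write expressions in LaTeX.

An antiderivative is F(z) = - \frac{\sqrt{6} \operatorname{atan}{\left(\frac{\sqrt{6} z}{6} \right)}}{3}.

For F(z) to be correct the identity F'(z) - f(z) = 0 must hold.
Check: d/dz[- \frac{\sqrt{6} \operatorname{atan}{\left(\frac{\sqrt{6} z}{6} \right)}}{3}] = - \frac{2}{z^{2} + 6} = f(z).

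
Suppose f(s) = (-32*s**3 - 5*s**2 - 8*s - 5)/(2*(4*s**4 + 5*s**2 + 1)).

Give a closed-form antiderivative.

An antiderivative is F(s) = -2*log(2*s**2 + 2) - 5*atan(2*s)/4.

Any candidate F(s) must reproduce f(s) exactly when differentiated.
Check: d/ds[-2*log(2*s**2 + 2) - 5*atan(2*s)/4] = (-32*s**3 - 5*s**2 - 8*s - 5)/(8*s**4 + 10*s**2 + 2), which equals f(s).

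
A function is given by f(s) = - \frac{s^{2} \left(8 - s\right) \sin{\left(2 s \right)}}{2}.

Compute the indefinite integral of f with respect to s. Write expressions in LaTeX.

F(s) = \frac{- 4 s^{3} \cos{\left(2 s \right)} + 6 s^{2} \sin{\left(2 s \right)} + 32 s^{2} \cos{\left(2 s \right)} - 32 s \sin{\left(2 s \right)} + 6 s \cos{\left(2 s \right)} - 3 \sin{\left(2 s \right)} - 16 \cos{\left(2 s \right)}}{16} + C

A first test for any F(s): its s-derivative must equal f(s) identically.
Check: d/ds[\frac{- 4 s^{3} \cos{\left(2 s \right)} + 6 s^{2} \sin{\left(2 s \right)} + 32 s^{2} \cos{\left(2 s \right)} - 32 s \sin{\left(2 s \right)} + 6 s \cos{\left(2 s \right)} - 3 \sin{\left(2 s \right)} - 16 \cos{\left(2 s \right)}}{16}] = \frac{s^{3} \sin{\left(2 s \right)}}{2} - 4 s^{2} \sin{\left(2 s \right)}, which equals f(s).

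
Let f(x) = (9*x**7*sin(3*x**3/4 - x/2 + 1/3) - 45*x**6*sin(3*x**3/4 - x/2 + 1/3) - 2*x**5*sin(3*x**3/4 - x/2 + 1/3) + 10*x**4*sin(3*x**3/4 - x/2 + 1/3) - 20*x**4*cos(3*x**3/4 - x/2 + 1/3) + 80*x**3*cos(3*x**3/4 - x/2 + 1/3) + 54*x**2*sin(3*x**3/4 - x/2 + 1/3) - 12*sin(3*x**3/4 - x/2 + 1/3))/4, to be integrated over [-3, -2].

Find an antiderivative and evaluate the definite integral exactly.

Antiderivative: F(x) = -x**5*cos(3*x**3/4 - x/2 + 1/3) + 5*x**4*cos(3*x**3/4 - x/2 + 1/3) - 6*cos(3*x**3/4 - x/2 + 1/3); value = -642*cos(221/12) + 106*cos(14/3)

f has the shape u'v + uv' for u = -x**5 + 5*x**4 - 6 and v = cos(3*x**3/4 - x/2 + 1/3) — it is the derivative of the product u*v.
F(x) = -x**5*cos(3*x**3/4 - x/2 + 1/3) + 5*x**4*cos(3*x**3/4 - x/2 + 1/3) - 6*cos(3*x**3/4 - x/2 + 1/3) is an antiderivative of f.
Check: d/dx[-x**5*cos(3*x**3/4 - x/2 + 1/3) + 5*x**4*cos(3*x**3/4 - x/2 + 1/3) - 6*cos(3*x**3/4 - x/2 + 1/3)] = 9*x**7*sin(3*x**3/4 - x/2 + 1/3)/4 - 45*x**6*sin(3*x**3/4 - x/2 + 1/3)/4 - x**5*sin(3*x**3/4 - x/2 + 1/3)/2 + 5*x**4*sin(3*x**3/4 - x/2 + 1/3)/2 - 5*x**4*cos(3*x**3/4 - x/2 + 1/3) + 20*x**3*cos(3*x**3/4 - x/2 + 1/3) + 27*x**2*sin(3*x**3/4 - x/2 + 1/3)/2 - 3*sin(3*x**3/4 - x/2 + 1/3), which equals f(x).
F(-2) = 106*cos(14/3); F(-3) = 642*cos(221/12).
Integral = F(-2) - F(-3) = -642*cos(221/12) + 106*cos(14/3).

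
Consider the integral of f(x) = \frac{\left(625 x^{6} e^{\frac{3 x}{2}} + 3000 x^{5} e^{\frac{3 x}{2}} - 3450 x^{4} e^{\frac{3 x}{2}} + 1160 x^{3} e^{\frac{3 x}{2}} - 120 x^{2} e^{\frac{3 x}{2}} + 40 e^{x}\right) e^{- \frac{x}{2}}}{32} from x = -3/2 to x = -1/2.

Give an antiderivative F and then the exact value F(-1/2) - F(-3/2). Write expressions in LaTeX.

Recognize the product-rule pattern: f = u'v + uv' with u = 10 \left(\frac{5 x^{2}}{4} - \frac{x}{2}\right)^{3} + \frac{5 e^{- \frac{x}{2}}}{2}, v = e^{x}, so integration by parts undoes it.
F(x) = - \frac{5 \left(- x^{3} \left(5 x - 2\right)^{3} e^{\frac{x}{2}} - 16\right) e^{\frac{x}{2}}}{32} is an antiderivative of f.
Check: d/dx[- \frac{5 \left(- x^{3} \left(5 x - 2\right)^{3} e^{\frac{x}{2}} - 16\right) e^{\frac{x}{2}}}{32}] = \frac{625 x^{6} e^{x}}{32} + \frac{375 x^{5} e^{x}}{4} - \frac{1725 x^{4} e^{x}}{16} + \frac{145 x^{3} e^{x}}{4} - \frac{15 x^{2} e^{x}}{4} + \frac{5 e^{\frac{x}{2}}}{4}, which equals f(x).
F(-1/2) = \frac{3645}{2048 e^{\frac{1}{2}}} + \frac{5}{2 e^{\frac{1}{4}}}; F(-3/2) = \frac{5}{2 e^{\frac{3}{4}}} + \frac{925965}{2048 e^{\frac{3}{2}}}.
Integral = F(-1/2) - F(-3/2) = - \frac{925965}{2048 e^{\frac{3}{2}}} - \frac{5}{2 e^{\frac{3}{4}}} + \frac{3645}{2048 e^{\frac{1}{2}}} + \frac{5}{2 e^{\frac{1}{4}}}.

Antiderivative: F(x) = - \frac{5 \left(- x^{3} \left(5 x - 2\right)^{3} e^{\frac{x}{2}} - 16\right) e^{\frac{x}{2}}}{32}; value = - \frac{925965}{2048 e^{\frac{3}{2}}} - \frac{5}{2 e^{\frac{3}{4}}} + \frac{3645}{2048 e^{\frac{1}{2}}} + \frac{5}{2 e^{\frac{1}{4}}}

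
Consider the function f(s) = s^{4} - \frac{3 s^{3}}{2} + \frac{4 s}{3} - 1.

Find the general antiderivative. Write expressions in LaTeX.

F(s) = \frac{s^{5}}{5} - \frac{3 s^{4}}{8} + \frac{2 s^{2}}{3} - s + C

Integrate term by term and add the pieces.
Check: d/ds[\frac{s^{5}}{5} - \frac{3 s^{4}}{8} + \frac{2 s^{2}}{3} - s] = s^{4} - \frac{3 s^{3}}{2} + \frac{4 s}{3} - 1 = f(s).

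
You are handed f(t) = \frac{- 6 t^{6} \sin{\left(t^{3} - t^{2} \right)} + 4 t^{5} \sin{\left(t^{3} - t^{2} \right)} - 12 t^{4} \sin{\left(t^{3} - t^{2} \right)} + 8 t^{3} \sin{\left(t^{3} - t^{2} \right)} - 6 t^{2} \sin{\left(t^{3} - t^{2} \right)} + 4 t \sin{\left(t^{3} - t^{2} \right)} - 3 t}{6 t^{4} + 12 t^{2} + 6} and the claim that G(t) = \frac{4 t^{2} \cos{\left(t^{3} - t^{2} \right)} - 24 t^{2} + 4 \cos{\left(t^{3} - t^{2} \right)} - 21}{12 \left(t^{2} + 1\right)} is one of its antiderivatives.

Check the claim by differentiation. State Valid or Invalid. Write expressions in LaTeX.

d/dt[G] = \frac{- 6 t^{6} \sin{\left(t^{3} - t^{2} \right)} + 4 t^{5} \sin{\left(t^{3} - t^{2} \right)} - 12 t^{4} \sin{\left(t^{3} - t^{2} \right)} + 8 t^{3} \sin{\left(t^{3} - t^{2} \right)} - 6 t^{2} \sin{\left(t^{3} - t^{2} \right)} + 4 t \sin{\left(t^{3} - t^{2} \right)} - 3 t}{6 t^{4} + 12 t^{2} + 6}
This equals f(t) exactly, so the claim holds.

Valid: G'(t) = f(t).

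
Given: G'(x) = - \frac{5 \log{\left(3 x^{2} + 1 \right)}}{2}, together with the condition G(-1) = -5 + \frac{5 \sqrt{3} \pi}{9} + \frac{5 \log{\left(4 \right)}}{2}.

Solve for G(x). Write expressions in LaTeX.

G(x) = - \frac{5 x \log{\left(3 x^{2} + 1 \right)}}{2} + 5 x - \frac{5 \sqrt{3} \operatorname{atan}{\left(\sqrt{3} x \right)}}{3}

Recover the given G'(x) by differentiating a candidate G(x); any mismatch rules it out.
A general antiderivative is - \frac{5 x \log{\left(3 x^{2} + 1 \right)}}{2} + 5 x - \frac{5 \sqrt{3} \operatorname{atan}{\left(\sqrt{3} x \right)}}{3} + C.
The condition gives C = -5 + \frac{5 \sqrt{3} \pi}{9} + \frac{5 \log{\left(4 \right)}}{2} - (-5 + \frac{5 \sqrt{3} \pi}{9} + \frac{5 \log{\left(4 \right)}}{2}) = 0.
So G(x) = - \frac{5 x \log{\left(3 x^{2} + 1 \right)}}{2} + 5 x - \frac{5 \sqrt{3} \operatorname{atan}{\left(\sqrt{3} x \right)}}{3}.
Check: d/dx[- \frac{5 x \log{\left(3 x^{2} + 1 \right)}}{2} + 5 x - \frac{5 \sqrt{3} \operatorname{atan}{\left(\sqrt{3} x \right)}}{3}] = - \frac{5 \log{\left(3 x^{2} + 1 \right)}}{2} = G'(x).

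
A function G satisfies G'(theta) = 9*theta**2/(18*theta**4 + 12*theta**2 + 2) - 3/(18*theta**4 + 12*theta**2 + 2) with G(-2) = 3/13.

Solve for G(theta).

G'(theta) has the shape u'v + uv' for u = -theta/2 and v = 1/(theta**2 + 1/3) — it is the derivative of the product u*v.
A general antiderivative is -theta/(2*(theta**2 + 1/3)) + C.
The condition gives C = 3/13 - (3/13) = 0.
So G(theta) = -3*theta/(6*theta**2 + 2).
Check: d/dtheta[-3*theta/(6*theta**2 + 2)] = (9*theta**2 - 3)/(18*theta**4 + 12*theta**2 + 2), which equals G'(theta).

G(theta) = -3*theta/(6*theta**2 + 2)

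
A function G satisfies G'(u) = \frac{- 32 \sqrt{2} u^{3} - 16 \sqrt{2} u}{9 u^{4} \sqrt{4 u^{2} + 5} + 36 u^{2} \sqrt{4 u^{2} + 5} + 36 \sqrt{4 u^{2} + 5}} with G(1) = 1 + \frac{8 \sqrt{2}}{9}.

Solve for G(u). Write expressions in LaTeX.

G(u) = \frac{9 u^{2} + 8 \sqrt{2} \sqrt{4 u^{2} + 5} + 18}{9 \left(u^{2} + 2\right)}

Recognize the product-rule pattern: G'(u) = v'r + vr' with v = \frac{8}{9 \left(\frac{u^{2}}{2} + 1\right)}, r = \sqrt{2 u^{2} + \frac{5}{2}}, so integration by parts undoes it.
A general antiderivative is \frac{8 \sqrt{2 u^{2} + \frac{5}{2}}}{9 \left(\frac{u^{2}}{2} + 1\right)} + C.
The condition gives C = 1 + \frac{8 \sqrt{2}}{9} - (\frac{8 \sqrt{2}}{9}) = 1.
So G(u) = \frac{9 u^{2} + 8 \sqrt{2} \sqrt{4 u^{2} + 5} + 18}{9 \left(u^{2} + 2\right)}.
Check: d/du[\frac{9 u^{2} + 8 \sqrt{2} \sqrt{4 u^{2} + 5} + 18}{9 \left(u^{2} + 2\right)}] = \frac{- 32 \sqrt{2} u^{3} - 16 \sqrt{2} u}{9 u^{4} \sqrt{4 u^{2} + 5} + 36 u^{2} \sqrt{4 u^{2} + 5} + 36 \sqrt{4 u^{2} + 5}} = G'(u).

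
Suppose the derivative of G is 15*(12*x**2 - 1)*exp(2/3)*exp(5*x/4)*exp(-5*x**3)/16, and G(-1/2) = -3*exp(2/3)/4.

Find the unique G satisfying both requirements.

G(x) = -3*exp(2/3)*exp(5*x/4)*exp(-5*x**3)/4

G'(x) matches the chain-rule pattern g'(h)*h' with inner function h(x) = -5*x**3 + 5*x/4 + 2/3; substituting u = h(x) collapses the integral.
A general antiderivative is -3*exp(-5*x**3 + 5*x/4 + 2/3)/4 + C.
The condition gives C = -3*exp(2/3)/4 - (-3*exp(2/3)/4) = 0.
So G(x) = -3*exp(2/3)*exp(5*x/4)*exp(-5*x**3)/4.
Check: d/dx[-3*exp(2/3)*exp(5*x/4)*exp(-5*x**3)/4] = (180*x**2*exp(2/3)*exp(5*x/4) - 15*exp(2/3)*exp(5*x/4))*exp(-5*x**3)/16, which equals G'(x).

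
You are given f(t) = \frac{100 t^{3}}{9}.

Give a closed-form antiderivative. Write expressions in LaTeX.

Check any antiderivative F(t) by computing F'(t) and comparing it with f(t).
Check: d/dt[\frac{25 t^{4}}{9}] = \frac{100 t^{3}}{9} = f(t).

An antiderivative is F(t) = \frac{25 t^{4}}{9}.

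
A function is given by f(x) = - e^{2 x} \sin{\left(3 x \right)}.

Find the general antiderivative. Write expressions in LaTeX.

F(x) = - \frac{2 e^{2 x} \sin{\left(3 x \right)}}{13} + \frac{3 e^{2 x} \cos{\left(3 x \right)}}{13} + C

Differentiate the proposed F(x) back; it has to land on f(x) exactly.
Check: d/dx[- \frac{2 e^{2 x} \sin{\left(3 x \right)}}{13} + \frac{3 e^{2 x} \cos{\left(3 x \right)}}{13}] = - e^{2 x} \sin{\left(3 x \right)} = f(x).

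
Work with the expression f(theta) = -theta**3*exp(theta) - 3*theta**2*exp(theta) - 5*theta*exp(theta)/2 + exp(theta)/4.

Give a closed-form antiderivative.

Recognize the product-rule pattern: f = u'v + uv' with u = -theta**3 - 5*theta/2 + 11/4, v = exp(theta), so integration by parts undoes it.
Check: d/dtheta[-(4*theta**3 + 10*theta - 11)*exp(theta)/4] = -theta**3*exp(theta) - 3*theta**2*exp(theta) - 5*theta*exp(theta)/2 + exp(theta)/4 = f(theta).

An antiderivative is F(theta) = -(4*theta**3 + 10*theta - 11)*exp(theta)/4.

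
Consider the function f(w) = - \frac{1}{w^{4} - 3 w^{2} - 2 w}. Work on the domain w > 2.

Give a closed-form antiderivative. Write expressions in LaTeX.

Factor the denominator (w \left(w - 2\right) \left(w + 1\right)^{2}) and decompose: f = - \frac{4}{9 \left(w + 1\right)} - \frac{1}{3 \left(w + 1\right)^{2}} - \frac{1}{18 \left(w - 2\right)} + \frac{1}{2 w}; each piece integrates to a log, atan, or power term.
Check: d/dw[\frac{\log{\left(w \right)}}{2} - \frac{\log{\left(w - 2 \right)}}{18} - \frac{4 \log{\left(w + 1 \right)}}{9} + \frac{1}{3 w + 3}] = - \frac{1}{w^{4} - 3 w^{2} - 2 w} = f(w).

An antiderivative is F(w) = \frac{\log{\left(w \right)}}{2} - \frac{\log{\left(w - 2 \right)}}{18} - \frac{4 \log{\left(w + 1 \right)}}{9} + \frac{1}{3 w + 3}.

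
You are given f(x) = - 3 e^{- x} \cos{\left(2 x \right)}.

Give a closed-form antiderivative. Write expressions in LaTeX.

An antiderivative is F(x) = \frac{3 \left(- 2 \sin{\left(2 x \right)} + \cos{\left(2 x \right)}\right) e^{- x}}{5}.

Recover f(x) by differentiating a candidate F(x); any mismatch rules it out.
Check: d/dx[\frac{3 \left(- 2 \sin{\left(2 x \right)} + \cos{\left(2 x \right)}\right) e^{- x}}{5}] = - 3 e^{- x} \cos{\left(2 x \right)} = f(x).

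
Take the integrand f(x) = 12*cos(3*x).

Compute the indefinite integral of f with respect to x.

F(x) = 4*sin(3*x) + C

Recover f(x) by differentiating a candidate F(x); any mismatch rules it out.
Check: d/dx[4*sin(3*x)] = 12*cos(3*x) = f(x).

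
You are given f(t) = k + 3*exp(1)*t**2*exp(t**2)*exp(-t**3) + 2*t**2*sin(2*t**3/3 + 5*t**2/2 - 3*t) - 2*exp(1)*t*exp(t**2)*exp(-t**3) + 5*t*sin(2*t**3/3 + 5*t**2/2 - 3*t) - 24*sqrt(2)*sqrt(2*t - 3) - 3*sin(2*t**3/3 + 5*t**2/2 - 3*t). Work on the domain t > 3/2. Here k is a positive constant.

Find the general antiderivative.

F(t) = k*t - 8*sqrt(2)*(2*t - 3)**(3/2) - exp(-t**3 + t**2 + 1) - cos(2*t**3/3 + 5*t**2/2 - 3*t) + C

The integrand splits into summands that can be handled one at a time.
Check: d/dt[k*t - 8*sqrt(2)*(2*t - 3)**(3/2) - exp(-t**3 + t**2 + 1) - cos(2*t**3/3 + 5*t**2/2 - 3*t)] = k + 3*exp(1)*t**2*exp(t**2)*exp(-t**3) + 2*t**2*sin(2*t**3/3 + 5*t**2/2 - 3*t) - 2*exp(1)*t*exp(t**2)*exp(-t**3) + 5*t*sin(2*t**3/3 + 5*t**2/2 - 3*t) - 24*sqrt(2)*sqrt(2*t - 3) - 3*sin(2*t**3/3 + 5*t**2/2 - 3*t) = f(t).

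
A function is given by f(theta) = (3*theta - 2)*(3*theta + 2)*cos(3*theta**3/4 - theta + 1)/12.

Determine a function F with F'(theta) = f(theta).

An antiderivative is F(theta) = sin(3*theta**3/4 - theta + 1)/3.

f matches the chain-rule pattern g'(h)*h' with inner function h(theta) = 3*theta**3/4 - theta + 1; substituting u = h(theta) collapses the integral.
Check: d/dtheta[sin(3*theta**3/4 - theta + 1)/3] = 3*theta**2*cos(3*theta**3/4 - theta + 1)/4 - cos(3*theta**3/4 - theta + 1)/3, which equals f(theta).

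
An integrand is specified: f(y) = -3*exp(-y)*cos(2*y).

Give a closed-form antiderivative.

A candidate is checked by its d/dy: the result must match f(y).
Check: d/dy[(-6*sin(2*y) + 3*cos(2*y))*exp(-y)/5] = -3*exp(-y)*cos(2*y) = f(y).

An antiderivative is F(y) = (-6*sin(2*y) + 3*cos(2*y))*exp(-y)/5.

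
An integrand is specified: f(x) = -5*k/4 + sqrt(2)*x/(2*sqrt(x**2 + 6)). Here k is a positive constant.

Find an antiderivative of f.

An antiderivative is F(x) = sqrt(2)*(-5*sqrt(2)*k*x + 4*sqrt(x**2 + 6))/8.

A candidate is checked by its d/dx: the result must match f(x).
Check: d/dx[sqrt(2)*(-5*sqrt(2)*k*x + 4*sqrt(x**2 + 6))/8] = (-5*k*sqrt(x**2 + 6) + 2*sqrt(2)*x)/(4*sqrt(x**2 + 6)), which equals f(x).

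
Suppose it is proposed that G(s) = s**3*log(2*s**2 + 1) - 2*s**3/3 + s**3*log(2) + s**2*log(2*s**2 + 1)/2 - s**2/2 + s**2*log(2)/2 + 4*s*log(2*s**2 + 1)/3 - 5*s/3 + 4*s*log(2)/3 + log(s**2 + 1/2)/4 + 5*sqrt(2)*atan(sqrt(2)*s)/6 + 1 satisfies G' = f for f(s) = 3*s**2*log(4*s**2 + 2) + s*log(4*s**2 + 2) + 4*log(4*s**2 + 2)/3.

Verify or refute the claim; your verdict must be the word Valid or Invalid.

d/ds[G] = 3*s**2*log(2*s**2 + 1) + 3*s**2*log(2) + s*log(2*s**2 + 1) + s*log(2) + 4*log(2*s**2 + 1)/3 + 4*log(2)/3
This equals f(s) exactly, so the claim holds.

Valid: G'(s) = f(s).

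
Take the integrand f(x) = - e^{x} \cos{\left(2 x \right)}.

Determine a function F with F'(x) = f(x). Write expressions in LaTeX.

Any candidate F(x) must reproduce f(x) exactly when differentiated.
Check: d/dx[- \frac{\left(2 \sin{\left(2 x \right)} + \cos{\left(2 x \right)}\right) e^{x}}{5}] = - e^{x} \cos{\left(2 x \right)} = f(x).

An antiderivative is F(x) = - \frac{\left(2 \sin{\left(2 x \right)} + \cos{\left(2 x \right)}\right) e^{x}}{5}.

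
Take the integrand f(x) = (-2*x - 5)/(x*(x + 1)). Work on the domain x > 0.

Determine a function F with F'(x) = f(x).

An antiderivative is F(x) = -5*log(x) + 3*log(x + 1).

Factor the denominator (x*(x + 1)) and decompose: f = 3/(x + 1) - 5/x; each piece integrates to a log, atan, or power term.
Check: d/dx[-5*log(x) + 3*log(x + 1)] = (-2*x - 5)/(x**2 + x), which equals f(x).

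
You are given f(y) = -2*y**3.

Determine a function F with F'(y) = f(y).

An antiderivative is F(y) = -y**4/2.

A candidate is checked by its d/dy: the result must match f(y).
Check: d/dy[-y**4/2] = -2*y**3 = f(y).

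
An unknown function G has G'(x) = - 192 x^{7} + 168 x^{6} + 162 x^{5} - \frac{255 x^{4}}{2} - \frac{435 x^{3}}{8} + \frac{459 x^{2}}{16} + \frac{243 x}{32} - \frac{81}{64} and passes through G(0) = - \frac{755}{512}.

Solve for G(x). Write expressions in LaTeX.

G'(x) matches the chain-rule pattern g'(h)*h' with inner function h(x) = 2 x^{2} - \frac{x}{2} - \frac{3}{4}; substituting u = h(x) collapses the integral.
A general antiderivative is - \frac{3 \left(2 x^{2} - \frac{x}{2} - \frac{3}{4}\right)^{4}}{2} + C.
The condition gives C = - \frac{755}{512} - (- \frac{243}{512}) = -1.
So G(x) = - \frac{12288 x^{8} - 12288 x^{7} - 13824 x^{6} + 13056 x^{5} + 6960 x^{4} - 4896 x^{3} - 1944 x^{2} + 648 x + 755}{512}.
Check: d/dx[- \frac{12288 x^{8} - 12288 x^{7} - 13824 x^{6} + 13056 x^{5} + 6960 x^{4} - 4896 x^{3} - 1944 x^{2} + 648 x + 755}{512}] = - 192 x^{7} + 168 x^{6} + 162 x^{5} - \frac{255 x^{4}}{2} - \frac{435 x^{3}}{8} + \frac{459 x^{2}}{16} + \frac{243 x}{32} - \frac{81}{64} = G'(x).

G(x) = - \frac{12288 x^{8} - 12288 x^{7} - 13824 x^{6} + 13056 x^{5} + 6960 x^{4} - 4896 x^{3} - 1944 x^{2} + 648 x + 755}{512}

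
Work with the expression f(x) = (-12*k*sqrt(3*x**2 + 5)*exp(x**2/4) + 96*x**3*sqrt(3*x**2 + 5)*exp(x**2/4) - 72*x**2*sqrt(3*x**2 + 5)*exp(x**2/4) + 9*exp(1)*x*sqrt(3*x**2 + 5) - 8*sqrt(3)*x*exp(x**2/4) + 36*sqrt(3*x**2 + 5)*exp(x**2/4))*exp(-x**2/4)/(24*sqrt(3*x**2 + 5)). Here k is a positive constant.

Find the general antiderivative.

An antiderivative F(x) passes only if d/dx[F] lands on f(x) exactly.
Check: d/dx[sqrt(3)*exp(1)*(-6*sqrt(3)*k*x*exp(-1)*exp(x**2/4) + 12*sqrt(3)*x**4*exp(-1)*exp(x**2/4) - 12*sqrt(3)*x**3*exp(-1)*exp(x**2/4) + 18*sqrt(3)*x*exp(-1)*exp(x**2/4) - 4*sqrt(3*x**2 + 5)*exp(-1)*exp(x**2/4) - 15*sqrt(3)*exp(-1)*exp(x**2/4) - 9*sqrt(3))*exp(-x**2/4)/36] = (-12*k*sqrt(3*x**2 + 5)*exp(x**2/4) + 96*x**3*sqrt(3*x**2 + 5)*exp(x**2/4) - 72*x**2*sqrt(3*x**2 + 5)*exp(x**2/4) + 9*exp(1)*x*sqrt(3*x**2 + 5) - 8*sqrt(3)*x*exp(x**2/4) + 36*sqrt(3*x**2 + 5)*exp(x**2/4))*exp(-x**2/4)/(24*sqrt(3*x**2 + 5)) = f(x).

F(x) = sqrt(3)*exp(1)*(-6*sqrt(3)*k*x*exp(-1)*exp(x**2/4) + 12*sqrt(3)*x**4*exp(-1)*exp(x**2/4) - 12*sqrt(3)*x**3*exp(-1)*exp(x**2/4) + 18*sqrt(3)*x*exp(-1)*exp(x**2/4) - 4*sqrt(3*x**2 + 5)*exp(-1)*exp(x**2/4) - 15*sqrt(3)*exp(-1)*exp(x**2/4) - 9*sqrt(3))*exp(-x**2/4)/36 + C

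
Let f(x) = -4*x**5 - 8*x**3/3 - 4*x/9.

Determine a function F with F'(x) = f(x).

f matches the chain-rule pattern g'(h)*h' with inner function h(x) = x**2 + 1/3; substituting u = h(x) collapses the integral.
Check: d/dx[-2*(x**2 + 1/3)**3/3] = -4*x**5 - 8*x**3/3 - 4*x/9 = f(x).

An antiderivative is F(x) = -2*(x**2 + 1/3)**3/3.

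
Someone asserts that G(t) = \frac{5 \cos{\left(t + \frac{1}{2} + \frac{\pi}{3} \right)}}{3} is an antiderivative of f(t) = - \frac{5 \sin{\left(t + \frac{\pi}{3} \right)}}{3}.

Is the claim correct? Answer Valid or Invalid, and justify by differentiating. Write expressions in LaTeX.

d/dt[G] = - \frac{5 \sin{\left(t + \frac{1}{2} + \frac{\pi}{3} \right)}}{3}
d/dt[G] - f(t) = \frac{5 \sin{\left(t + \frac{\pi}{3} \right)}}{3} - \frac{5 \sin{\left(t + \frac{1}{2} + \frac{\pi}{3} \right)}}{3} != 0.

Invalid: d/dt[G] - f = \frac{5 \sin{\left(t + \frac{\pi}{3} \right)}}{3} - \frac{5 \sin{\left(t + \frac{1}{2} + \frac{\pi}{3} \right)}}{3}, which is not 0.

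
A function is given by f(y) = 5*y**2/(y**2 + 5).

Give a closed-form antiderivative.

An antiderivative is F(y) = 5*(y - sqrt(5)*atan(sqrt(5)*y/5)).

Any candidate F(y) must reproduce f(y) exactly when differentiated.
Check: d/dy[5*(y - sqrt(5)*atan(sqrt(5)*y/5))] = 5*y**2/(y**2 + 5) = f(y).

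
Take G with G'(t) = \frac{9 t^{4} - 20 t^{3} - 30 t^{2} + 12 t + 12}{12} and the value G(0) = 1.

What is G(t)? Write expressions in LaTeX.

For G(t) to be correct, d/dt[G] must agree with the stated G'(t) identically.
A general antiderivative is \frac{3 t^{5}}{20} - \frac{5 t^{4}}{12} - \frac{5 t^{3}}{6} + \frac{t^{2}}{2} + t + C.
The condition gives C = 1 - (0) = 1.
So G(t) = \frac{3 t^{5}}{20} - \frac{5 t^{4}}{12} - \frac{5 t^{3}}{6} + \frac{t^{2}}{2} + t + 1.
Check: d/dt[\frac{3 t^{5}}{20} - \frac{5 t^{4}}{12} - \frac{5 t^{3}}{6} + \frac{t^{2}}{2} + t + 1] = \frac{3 t^{4}}{4} - \frac{5 t^{3}}{3} - \frac{5 t^{2}}{2} + t + 1, which equals G'(t).

G(t) = \frac{3 t^{5}}{20} - \frac{5 t^{4}}{12} - \frac{5 t^{3}}{6} + \frac{t^{2}}{2} + t + 1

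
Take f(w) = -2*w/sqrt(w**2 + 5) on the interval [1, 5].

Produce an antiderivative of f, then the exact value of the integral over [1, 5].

Antiderivative: F(w) = -2*sqrt(w**2 + 5); value = -2*sqrt(30) + 2*sqrt(6)

The substitution u = w**2 + 5 works: f is exactly (dF/du)*(du/dw) for that inner function.
F(w) = -2*sqrt(w**2 + 5) is an antiderivative of f.
Check: d/dw[-2*sqrt(w**2 + 5)] = -2*w/sqrt(w**2 + 5) = f(w).
F(5) = -2*sqrt(30); F(1) = -2*sqrt(6).
Integral = F(5) - F(1) = -2*sqrt(30) + 2*sqrt(6).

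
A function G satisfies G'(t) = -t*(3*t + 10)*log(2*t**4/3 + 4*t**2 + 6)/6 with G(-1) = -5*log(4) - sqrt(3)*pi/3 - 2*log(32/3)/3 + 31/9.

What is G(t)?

The proposed G(t) is checked by its d/dt: the result must match the given G'(t).
A general antiderivative is 2*t**3/9 + 5*t**2/3 - 2*t + (-t**3/6 - 5*t**2/6)*log(2*t**4/3 + 4*t**2 + 6) - 5*log(t**2 + 3) + 2*sqrt(3)*atan(sqrt(3)*t/3) + C.
The condition gives C = -5*log(4) - sqrt(3)*pi/3 - 2*log(32/3)/3 + 31/9 - (-5*log(4) - sqrt(3)*pi/3 - 2*log(32/3)/3 + 31/9) = 0.
So G(t) = -t**3*log(t**4/3 + 2*t**2 + 3)/6 - t**3*log(2)/6 + 2*t**3/9 - 5*t**2*log(t**4/3 + 2*t**2 + 3)/6 - 5*t**2*log(2)/6 + 5*t**2/3 - 2*t - 5*log(t**2 + 3) + 2*sqrt(3)*atan(sqrt(3)*t/3).
Check: d/dt[-t**3*log(t**4/3 + 2*t**2 + 3)/6 - t**3*log(2)/6 + 2*t**3/9 - 5*t**2*log(t**4/3 + 2*t**2 + 3)/6 - 5*t**2*log(2)/6 + 5*t**2/3 - 2*t - 5*log(t**2 + 3) + 2*sqrt(3)*atan(sqrt(3)*t/3)] = -t**2*log(t**4/3 + 2*t**2 + 3)/2 - t**2*log(2)/2 - 5*t*log(t**4/3 + 2*t**2 + 3)/3 - 5*t*log(2)/3, which equals G'(t).

G(t) = -t**3*log(t**4/3 + 2*t**2 + 3)/6 - t**3*log(2)/6 + 2*t**3/9 - 5*t**2*log(t**4/3 + 2*t**2 + 3)/6 - 5*t**2*log(2)/6 + 5*t**2/3 - 2*t - 5*log(t**2 + 3) + 2*sqrt(3)*atan(sqrt(3)*t/3)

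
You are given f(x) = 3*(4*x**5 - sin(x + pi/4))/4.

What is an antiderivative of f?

Differentiate the proposed F(x) back; it has to land on f(x) exactly.
Check: d/dx[x**6/2 + 3*cos(x + pi/4)/4] = 3*x**5 - 3*sin(x + pi/4)/4, which equals f(x).

An antiderivative is F(x) = x**6/2 + 3*cos(x + pi/4)/4.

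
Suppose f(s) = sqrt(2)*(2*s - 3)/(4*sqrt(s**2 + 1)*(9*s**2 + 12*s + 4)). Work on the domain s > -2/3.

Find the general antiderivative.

f has the shape u'v + uv' for u = sqrt(s**2/2 + 1/2)/2 and v = 1/(3*s + 2) — it is the derivative of the product u*v.
Check: d/ds[sqrt(2)*sqrt(s**2 + 1)/(12*s + 8)] = (2*sqrt(2)*s - 3*sqrt(2))/(36*s**2*sqrt(s**2 + 1) + 48*s*sqrt(s**2 + 1) + 16*sqrt(s**2 + 1)), which equals f(s).

F(s) = sqrt(2)*sqrt(s**2 + 1)/(12*s + 8) + C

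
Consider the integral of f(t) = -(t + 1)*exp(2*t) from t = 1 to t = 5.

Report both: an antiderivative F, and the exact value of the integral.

f has the shape u'v + uv' for u = -t/2 - 1/4 and v = exp(2*t) — it is the derivative of the product u*v.
F(t) = -t*exp(2*t)/2 - exp(2*t)/4 is an antiderivative of f.
Check: d/dt[-t*exp(2*t)/2 - exp(2*t)/4] = -t*exp(2*t) - exp(2*t), which equals f(t).
F(5) = -11*exp(10)/4; F(1) = -3*exp(2)/4.
Integral = F(5) - F(1) = -11*exp(10)/4 + 3*exp(2)/4.

Antiderivative: F(t) = -t*exp(2*t)/2 - exp(2*t)/4; value = -11*exp(10)/4 + 3*exp(2)/4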